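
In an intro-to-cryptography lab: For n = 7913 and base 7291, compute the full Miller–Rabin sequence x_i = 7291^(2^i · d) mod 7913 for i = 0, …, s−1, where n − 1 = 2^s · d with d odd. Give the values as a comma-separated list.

4482, 5130, 6175

n − 1 = 7912 = 2^3 · 989, so s = 3 and d = 989.
x_0 = 7291^989 mod 7913 = 4482.
x_1 = 4482^2 mod 7913 = 5130.
x_2 = 5130^2 mod 7913 = 6175.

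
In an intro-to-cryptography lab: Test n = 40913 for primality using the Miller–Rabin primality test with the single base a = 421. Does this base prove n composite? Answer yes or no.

yes

n − 1 = 40912 = 2^4 · 2557, so s = 4 and d = 2557.
x_0 = 421^2557 mod 40913 = 35353.
x_0 is neither 1 nor 40912, so continue squaring.
x_1 = 35353^2 mod 40913 = 24285.
x_2 = 24285^2 mod 40913 = 330.
x_3 = 330^2 mod 40913 = 27074.
Reached i = s−1 = 3 without hitting −1: 421 is a Miller–Rabin witness and 40913 is composite.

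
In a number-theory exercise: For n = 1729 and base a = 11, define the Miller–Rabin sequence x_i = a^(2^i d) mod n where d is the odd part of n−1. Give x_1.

n − 1 = 1728 = 2^6 · 27, so s = 6 and d = 27.
x_0 = 11^27 mod 1729 = 1331.
x_1 = 1331^2 mod 1729 = 1065.

1065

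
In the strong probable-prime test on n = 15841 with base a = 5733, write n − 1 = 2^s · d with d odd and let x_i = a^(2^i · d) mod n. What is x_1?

n − 1 = 15840 = 2^5 · 495, so s = 5 and d = 495.
x_0 = 5733^495 mod 15841 = 14476.
x_1 = 14476^2 mod 15841 = 9828.

9828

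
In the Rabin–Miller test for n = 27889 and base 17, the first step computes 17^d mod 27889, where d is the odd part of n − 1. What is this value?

23880

n − 1 = 27888 = 2^4 · 1743, so s = 4 and d = 1743.
Repeated squaring mod 27889: 17^1 ≡ 17, 17^2 ≡ 289, 17^4 ≡ 27743, 17^8 ≡ 21316, 17^16 ≡ 4268, 17^32 ≡ 4307, 17^64 ≡ 4064, 17^128 ≡ 5808, 17^256 ≡ 15063, 17^512 ≡ 16954, 17^1024 ≡ 14082.
1743 = 1024 + 512 + 128 + 64 + 8 + 4 + 2 + 1, so 17^1743 ≡ 14082·16954·5808·4064·21316·27743·289·17 ≡ 23880 (mod 27889).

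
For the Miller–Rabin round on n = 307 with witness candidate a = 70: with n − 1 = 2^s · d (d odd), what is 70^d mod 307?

1

n − 1 = 306 = 2^1 · 153, so s = 1 and d = 153.
70^153 mod 307 = 1.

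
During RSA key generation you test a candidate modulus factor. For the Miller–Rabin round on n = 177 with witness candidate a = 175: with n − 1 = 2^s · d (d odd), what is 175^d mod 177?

n − 1 = 176 = 2^4 · 11, so s = 4 and d = 11.
175^11 mod 177 = 76.

76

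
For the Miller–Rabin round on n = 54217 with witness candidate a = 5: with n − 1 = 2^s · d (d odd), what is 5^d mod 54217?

44769

n − 1 = 54216 = 2^3 · 6777, so s = 3 and d = 6777.
5^6777 mod 54217 = 44769.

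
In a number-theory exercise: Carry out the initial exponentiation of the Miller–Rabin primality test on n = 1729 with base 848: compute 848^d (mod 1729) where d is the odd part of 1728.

n − 1 = 1728 = 2^6 · 27, so s = 6 and d = 27.
By repeated squaring, 848^27 ≡ 911 (mod 1729).

911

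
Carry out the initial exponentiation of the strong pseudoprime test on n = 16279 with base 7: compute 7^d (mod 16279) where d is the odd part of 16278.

5161

n − 1 = 16278 = 2^1 · 8139, so s = 1 and d = 8139.
Repeated squaring mod 16279: 7^1 ≡ 7, 7^2 ≡ 49, 7^4 ≡ 2401, 7^8 ≡ 2035, 7^16 ≡ 6359, 7^32 ≡ 16124, 7^64 ≡ 7746, 7^128 ≡ 12401, 7^256 ≡ 13367, 7^512 ≡ 14664, 7^1024 ≡ 3585, 7^2048 ≡ 8094, 7^4096 ≡ 6140.
8139 = 4096 + 2048 + 1024 + 512 + 256 + 128 + 64 + 8 + 2 + 1, so 7^8139 ≡ 6140·8094·3585·14664·13367·12401·7746·2035·49·7 ≡ 5161 (mod 16279).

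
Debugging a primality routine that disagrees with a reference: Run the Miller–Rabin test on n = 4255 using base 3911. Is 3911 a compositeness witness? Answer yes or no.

no

n − 1 = 4254 = 2^1 · 2127, so s = 1 and d = 2127.
Repeated squaring mod 4255: 3911^1 ≡ 3911, 3911^2 ≡ 3451, 3911^4 ≡ 3911, 3911^8 ≡ 3451, 3911^16 ≡ 3911, 3911^32 ≡ 3451, 3911^64 ≡ 3911, 3911^128 ≡ 3451, 3911^256 ≡ 3911, 3911^512 ≡ 3451, 3911^1024 ≡ 3911, 3911^2048 ≡ 3451.
2127 = 2048 + 64 + 8 + 4 + 2 + 1, so 3911^2127 ≡ 3451·3911·3451·3911·3451·3911 ≡ 1 (mod 4255).
x_0 = 3911^2127 mod 4255 = 1.
x_0 = 1, so 3911 is not a witness.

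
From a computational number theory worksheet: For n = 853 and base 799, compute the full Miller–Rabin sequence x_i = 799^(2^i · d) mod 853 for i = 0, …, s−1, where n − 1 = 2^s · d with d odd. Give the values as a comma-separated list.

n − 1 = 852 = 2^2 · 213, so s = 2 and d = 213.
x_0 = 799^213 mod 853 = 333.
x_1 = 333^2 mod 853 = 852.

333, 852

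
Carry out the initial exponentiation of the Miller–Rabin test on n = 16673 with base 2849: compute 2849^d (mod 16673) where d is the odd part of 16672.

3567

n − 1 = 16672 = 2^5 · 521, so s = 5 and d = 521.
2849^521 mod 16673 = 3567.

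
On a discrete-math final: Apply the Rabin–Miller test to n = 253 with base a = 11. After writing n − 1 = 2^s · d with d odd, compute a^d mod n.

n − 1 = 252 = 2^2 · 63, so s = 2 and d = 63.
By repeated squaring, 11^63 ≡ 176 (mod 253).

176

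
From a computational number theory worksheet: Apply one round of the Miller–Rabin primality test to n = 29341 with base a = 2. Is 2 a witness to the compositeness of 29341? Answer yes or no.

no

n − 1 = 29340 = 2^2 · 7335, so s = 2 and d = 7335.
x_0 = 2^7335 mod 29341 = 26424.
x_0 is neither 1 nor 29340, so continue squaring.
x_1 = 26424^2 mod 29341 = 29340.
x_1 ≡ −1, so 2 is not a witness.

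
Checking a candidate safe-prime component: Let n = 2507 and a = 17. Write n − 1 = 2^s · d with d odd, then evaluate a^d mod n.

272

n − 1 = 2506 = 2^1 · 1253, so s = 1 and d = 1253.
17^1253 mod 2507 = 272.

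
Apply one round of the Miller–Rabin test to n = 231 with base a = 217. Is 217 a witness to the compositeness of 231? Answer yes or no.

yes

n − 1 = 230 = 2^1 · 115, so s = 1 and d = 115.
x_0 = 217^115 mod 231 = 175.
x_0 ∉ {1, 230} and s = 1, so 217 is a Miller–Rabin witness and 231 is composite.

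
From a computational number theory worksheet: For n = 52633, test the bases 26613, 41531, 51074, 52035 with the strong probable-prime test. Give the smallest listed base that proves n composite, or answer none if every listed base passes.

n − 1 = 52632 = 2^3 · 6579, so s = 3 and d = 6579.
Base 26613: x_0 = 26613^6579 mod 52633 = 52632. x_0 = 52632 ≡ −1, so 26613 is not a witness.
Base 41531: x_0 = 41531^6579 mod 52633 = 15449. x_0 is neither 1 nor 52632, so continue squaring. x_1 = 15449^2 mod 52633 = 33579. x_2 = 33579^2 mod 52633 = 45115. Reached i = s−1 = 2 without hitting −1: 41531 is a Miller–Rabin witness and 52633 is composite.
Base 51074: x_0 = 51074^6579 mod 52633 = 15758. x_0 is neither 1 nor 52632, so continue squaring. x_1 = 15758^2 mod 52633 = 44703. x_2 = 44703^2 mod 52633 = 41098. Reached i = s−1 = 2 without hitting −1: 51074 is a Miller–Rabin witness and 52633 is composite.
Base 52035: x_0 = 52035^6579 mod 52633 = 42435. x_0 is neither 1 nor 52632, so continue squaring. x_1 = 42435^2 mod 52633 = 49029. x_2 = 49029^2 mod 52633 = 41098. Reached i = s−1 = 2 without hitting −1: 52035 is a Miller–Rabin witness and 52633 is composite.
The smallest witness among the given bases is 41531.

41531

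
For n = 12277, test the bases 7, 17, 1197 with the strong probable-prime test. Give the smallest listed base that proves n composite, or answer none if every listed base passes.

none

n − 1 = 12276 = 2^2 · 3069, so s = 2 and d = 3069.
Base 7: x_0 = 7^3069 mod 12277 = 4277. x_0 is neither 1 nor 12276, so continue squaring. x_1 = 4277^2 mod 12277 = 12276. x_1 ≡ −1, so 7 is not a witness.
Base 17: x_0 = 17^3069 mod 12277 = 4277. x_0 is neither 1 nor 12276, so continue squaring. x_1 = 4277^2 mod 12277 = 12276. x_1 ≡ −1, so 17 is not a witness.
Base 1197: x_0 = 1197^3069 mod 12277 = 12276. x_0 = 12276 ≡ −1, so 1197 is not a witness.
No listed base is a witness for 12277.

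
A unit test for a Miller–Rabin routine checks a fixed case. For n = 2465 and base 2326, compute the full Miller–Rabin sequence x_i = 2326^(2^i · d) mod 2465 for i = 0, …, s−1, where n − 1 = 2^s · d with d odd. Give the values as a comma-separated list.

n − 1 = 2464 = 2^5 · 77, so s = 5 and d = 77.
x_0 = 2326^77 mod 2465 = 1246.
x_1 = 1246^2 mod 2465 = 2031.
x_2 = 2031^2 mod 2465 = 1016.
x_3 = 1016^2 mod 2465 = 1886.
x_4 = 1886^2 mod 2465 = 1.

1246, 2031, 1016, 1886, 1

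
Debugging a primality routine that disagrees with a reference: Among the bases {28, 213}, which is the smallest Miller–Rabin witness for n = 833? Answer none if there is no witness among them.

28

n − 1 = 832 = 2^6 · 13, so s = 6 and d = 13.
Base 28: x_0 = 28^13 mod 833 = 245. x_0 is neither 1 nor 832, so continue squaring. x_1 = 245^2 mod 833 = 49. x_2 = 49^2 mod 833 = 735. x_3 = 735^2 mod 833 = 441. x_4 = 441^2 mod 833 = 392. x_5 = 392^2 mod 833 = 392. Reached i = s−1 = 5 without hitting −1: 28 is a Miller–Rabin witness and 833 is composite.
Base 213: x_0 = 213^13 mod 833 = 535. x_0 is neither 1 nor 832, so continue squaring. x_1 = 535^2 mod 833 = 506. x_2 = 506^2 mod 833 = 305. x_3 = 305^2 mod 833 = 562. x_4 = 562^2 mod 833 = 137. x_5 = 137^2 mod 833 = 443. Reached i = s−1 = 5 without hitting −1: 213 is a Miller–Rabin witness and 833 is composite.
The smallest witness among the given bases is 28.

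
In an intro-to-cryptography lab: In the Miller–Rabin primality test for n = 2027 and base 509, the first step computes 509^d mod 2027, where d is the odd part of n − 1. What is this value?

n − 1 = 2026 = 2^1 · 1013, so s = 1 and d = 1013.
Repeated squaring mod 2027: 509^1 ≡ 509, 509^2 ≡ 1652, 509^4 ≡ 762, 509^8 ≡ 922, 509^16 ≡ 771, 509^32 ≡ 530, 509^64 ≡ 1174, 509^128 ≡ 1943, 509^256 ≡ 975, 509^512 ≡ 1989.
1013 = 512 + 256 + 128 + 64 + 32 + 16 + 4 + 1, so 509^1013 ≡ 1989·975·1943·1174·530·771·762·509 ≡ 1 (mod 2027).

1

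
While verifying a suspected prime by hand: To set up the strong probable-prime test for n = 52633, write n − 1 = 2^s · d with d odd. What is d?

Halving: 52632 → 26316 → 13158 → 6579; 6579 is odd.
So 52632 = 2^3 · 6579.

6579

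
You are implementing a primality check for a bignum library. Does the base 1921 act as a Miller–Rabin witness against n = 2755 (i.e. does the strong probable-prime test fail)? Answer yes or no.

yes

n − 1 = 2754 = 2^1 · 1377, so s = 1 and d = 1377.
Repeated squaring mod 2755: 1921^1 ≡ 1921, 1921^2 ≡ 1296, 1921^4 ≡ 1821, 1921^8 ≡ 1776, 1921^16 ≡ 2456, 1921^32 ≡ 1241, 1921^64 ≡ 36, 1921^128 ≡ 1296, 1921^256 ≡ 1821, 1921^512 ≡ 1776, 1921^1024 ≡ 2456.
1377 = 1024 + 256 + 64 + 32 + 1, so 1921^1377 ≡ 2456·1821·36·1241·1921 ≡ 2336 (mod 2755).
x_0 = 1921^1377 mod 2755 = 2336.
x_0 ∉ {1, 2754} and s = 1, so 1921 is a Miller–Rabin witness and 2755 is composite.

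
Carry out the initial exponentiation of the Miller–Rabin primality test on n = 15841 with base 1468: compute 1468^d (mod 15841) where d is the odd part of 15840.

15623

n − 1 = 15840 = 2^5 · 495, so s = 5 and d = 495.
1468^495 mod 15841 = 15623.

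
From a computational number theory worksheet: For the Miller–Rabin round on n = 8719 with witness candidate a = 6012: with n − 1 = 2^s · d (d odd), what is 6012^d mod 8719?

n − 1 = 8718 = 2^1 · 4359, so s = 1 and d = 4359.
By repeated squaring, 6012^4359 ≡ 1 (mod 8719).

1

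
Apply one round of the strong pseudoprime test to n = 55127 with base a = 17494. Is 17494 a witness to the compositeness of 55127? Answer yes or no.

n − 1 = 55126 = 2^1 · 27563, so s = 1 and d = 27563.
Repeated squaring mod 55127: 17494^1 ≡ 17494, 17494^2 ≡ 30059, 17494^4 ≡ 11951, 17494^8 ≡ 47471, 17494^16 ≡ 14335, 17494^32 ≡ 33896, 17494^64 ≡ 37009, 17494^128 ≡ 35766, 17494^256 ≡ 39848, 17494^512 ≡ 40123, 17494^1024 ≡ 36475, 17494^2048 ≡ 45734, 17494^4096 ≡ 25249, 17494^8192 ≡ 23373, 17494^16384 ≡ 43686.
27563 = 16384 + 8192 + 2048 + 512 + 256 + 128 + 32 + 8 + 2 + 1, so 17494^27563 ≡ 43686·23373·45734·40123·39848·35766·33896·47471·30059·17494 ≡ 1 (mod 55127).
x_0 = 17494^27563 mod 55127 = 1.
x_0 = 1, so 17494 is not a witness.

no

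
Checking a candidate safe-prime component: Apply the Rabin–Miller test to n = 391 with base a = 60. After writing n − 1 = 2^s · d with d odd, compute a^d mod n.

355

n − 1 = 390 = 2^1 · 195, so s = 1 and d = 195.
Repeated squaring mod 391: 60^1 ≡ 60, 60^2 ≡ 81, 60^4 ≡ 305, 60^8 ≡ 358, 60^16 ≡ 307, 60^32 ≡ 18, 60^64 ≡ 324, 60^128 ≡ 188.
195 = 128 + 64 + 2 + 1, so 60^195 ≡ 188·324·81·60 ≡ 355 (mod 391).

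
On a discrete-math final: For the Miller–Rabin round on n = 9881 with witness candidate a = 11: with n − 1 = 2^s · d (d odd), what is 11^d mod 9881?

1408

n − 1 = 9880 = 2^3 · 1235, so s = 3 and d = 1235.
By repeated squaring, 11^1235 ≡ 1408 (mod 9881).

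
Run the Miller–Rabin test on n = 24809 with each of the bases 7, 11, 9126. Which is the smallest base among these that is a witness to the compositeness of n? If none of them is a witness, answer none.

none

n − 1 = 24808 = 2^3 · 3101, so s = 3 and d = 3101.
Base 7: x_0 = 7^3101 mod 24809 = 24808. x_0 = 24808 ≡ −1, so 7 is not a witness.
Base 11: x_0 = 11^3101 mod 24809 = 24808. x_0 = 24808 ≡ −1, so 11 is not a witness.
Base 9126: x_0 = 9126^3101 mod 24809 = 5978. x_0 is neither 1 nor 24808, so continue squaring. x_1 = 5978^2 mod 24809 = 11524. x_2 = 11524^2 mod 24809 = 24808. x_2 ≡ −1, so 9126 is not a witness.
No listed base is a witness for 24809.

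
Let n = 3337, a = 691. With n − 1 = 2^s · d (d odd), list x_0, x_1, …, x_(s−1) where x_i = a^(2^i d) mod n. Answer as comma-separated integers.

2802, 2580, 2422

n − 1 = 3336 = 2^3 · 417, so s = 3 and d = 417.
x_0 = 691^417 mod 3337 = 2802.
x_1 = 2802^2 mod 3337 = 2580.
x_2 = 2580^2 mod 3337 = 2422.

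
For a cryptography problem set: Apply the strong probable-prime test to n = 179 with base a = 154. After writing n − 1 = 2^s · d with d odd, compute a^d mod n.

n − 1 = 178 = 2^1 · 89, so s = 1 and d = 89.
154^89 mod 179 = 178.

178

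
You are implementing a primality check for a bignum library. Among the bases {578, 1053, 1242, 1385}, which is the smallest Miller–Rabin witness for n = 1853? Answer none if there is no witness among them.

578

n − 1 = 1852 = 2^2 · 463, so s = 2 and d = 463.
Base 578: x_0 = 578^463 mod 1853 = 1275. x_0 is neither 1 nor 1852, so continue squaring. x_1 = 1275^2 mod 1853 = 544. Reached i = s−1 = 1 without hitting −1: 578 is a Miller–Rabin witness and 1853 is composite.
Base 1053: x_0 = 1053^463 mod 1853 = 50. x_0 is neither 1 nor 1852, so continue squaring. x_1 = 50^2 mod 1853 = 647. Reached i = s−1 = 1 without hitting −1: 1053 is a Miller–Rabin witness and 1853 is composite.
Base 1242: x_0 = 1242^463 mod 1853 = 1837. x_0 is neither 1 nor 1852, so continue squaring. x_1 = 1837^2 mod 1853 = 256. Reached i = s−1 = 1 without hitting −1: 1242 is a Miller–Rabin witness and 1853 is composite.
Base 1385: x_0 = 1385^463 mod 1853 = 1222. x_0 is neither 1 nor 1852, so continue squaring. x_1 = 1222^2 mod 1853 = 1619. Reached i = s−1 = 1 without hitting −1: 1385 is a Miller–Rabin witness and 1853 is composite.
The smallest witness among the given bases is 578.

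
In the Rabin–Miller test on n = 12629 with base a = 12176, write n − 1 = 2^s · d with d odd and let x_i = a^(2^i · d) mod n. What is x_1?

n − 1 = 12628 = 2^2 · 3157, so s = 2 and d = 3157.
x_0 = 12176^3157 mod 12629 = 11143.
x_1 = 11143^2 mod 12629 = 10750.

10750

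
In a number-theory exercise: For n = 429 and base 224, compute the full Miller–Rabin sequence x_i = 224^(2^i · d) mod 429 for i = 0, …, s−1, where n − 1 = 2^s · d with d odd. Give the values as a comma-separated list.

n − 1 = 428 = 2^2 · 107, so s = 2 and d = 107.
x_0 = 224^107 mod 429 = 269.
x_1 = 269^2 mod 429 = 289.

269, 289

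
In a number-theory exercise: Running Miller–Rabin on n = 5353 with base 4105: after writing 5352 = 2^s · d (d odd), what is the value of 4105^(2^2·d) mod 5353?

n − 1 = 5352 = 2^3 · 669, so s = 3 and d = 669.
x_0 = 4105^669 mod 5353 = 2943.
x_1 = 2943^2 mod 5353 = 95.
x_2 = 95^2 mod 5353 = 3672.

3672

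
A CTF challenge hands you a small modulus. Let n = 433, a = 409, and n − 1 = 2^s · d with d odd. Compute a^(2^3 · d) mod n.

n − 1 = 432 = 2^4 · 27, so s = 4 and d = 27.
x_0 = 409^27 mod 433 = 354.
x_1 = 354^2 mod 433 = 179.
x_2 = 179^2 mod 433 = 432.
x_3 = 432^2 mod 433 = 1.

1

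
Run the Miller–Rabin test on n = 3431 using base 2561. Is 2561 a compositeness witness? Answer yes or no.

yes

n − 1 = 3430 = 2^1 · 1715, so s = 1 and d = 1715.
x_0 = 2561^1715 mod 3431 = 2736.
x_0 ∉ {1, 3430} and s = 1, so 2561 is a Miller–Rabin witness and 3431 is composite.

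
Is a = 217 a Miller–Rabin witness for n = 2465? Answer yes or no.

no

n − 1 = 2464 = 2^5 · 77, so s = 5 and d = 77.
x_0 = 217^77 mod 2465 = 1322.
x_0 is neither 1 nor 2464, so continue squaring.
x_1 = 1322^2 mod 2465 = 2464.
x_1 ≡ −1, so 217 is not a witness.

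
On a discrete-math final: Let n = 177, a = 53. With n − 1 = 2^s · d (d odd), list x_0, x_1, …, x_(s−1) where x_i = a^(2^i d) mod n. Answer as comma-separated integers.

80, 28, 76, 112

n − 1 = 176 = 2^4 · 11, so s = 4 and d = 11.
x_0 = 53^11 mod 177 = 80.
x_1 = 80^2 mod 177 = 28.
x_2 = 28^2 mod 177 = 76.
x_3 = 76^2 mod 177 = 112.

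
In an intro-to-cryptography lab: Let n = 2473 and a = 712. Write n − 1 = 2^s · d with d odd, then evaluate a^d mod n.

n − 1 = 2472 = 2^3 · 309, so s = 3 and d = 309.
712^309 mod 2473 = 574.

574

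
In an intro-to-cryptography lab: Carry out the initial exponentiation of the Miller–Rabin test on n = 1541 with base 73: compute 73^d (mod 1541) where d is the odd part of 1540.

1243

n − 1 = 1540 = 2^2 · 385, so s = 2 and d = 385.
73^385 mod 1541 = 1243.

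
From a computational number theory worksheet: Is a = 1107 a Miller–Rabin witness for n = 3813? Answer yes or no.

n − 1 = 3812 = 2^2 · 953, so s = 2 and d = 953.
x_0 = 1107^953 mod 3813 = 3444.
x_0 is neither 1 nor 3812, so continue squaring.
x_1 = 3444^2 mod 3813 = 2706.
Reached i = s−1 = 1 without hitting −1: 1107 is a Miller–Rabin witness and 3813 is composite.

yes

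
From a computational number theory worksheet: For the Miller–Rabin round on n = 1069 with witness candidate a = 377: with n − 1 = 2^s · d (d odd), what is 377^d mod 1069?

1068

n − 1 = 1068 = 2^2 · 267, so s = 2 and d = 267.
Repeated squaring mod 1069: 377^1 ≡ 377, 377^2 ≡ 1021, 377^4 ≡ 166, 377^8 ≡ 831, 377^16 ≡ 1056, 377^32 ≡ 169, 377^64 ≡ 767, 377^128 ≡ 339, 377^256 ≡ 538.
267 = 256 + 8 + 2 + 1, so 377^267 ≡ 538·831·1021·377 ≡ 1068 (mod 1069).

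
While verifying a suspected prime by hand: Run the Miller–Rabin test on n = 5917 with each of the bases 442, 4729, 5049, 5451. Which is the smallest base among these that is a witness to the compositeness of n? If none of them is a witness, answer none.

442

n − 1 = 5916 = 2^2 · 1479, so s = 2 and d = 1479.
Base 442: x_0 = 442^1479 mod 5917 = 5011. x_0 is neither 1 nor 5916, so continue squaring. x_1 = 5011^2 mod 5917 = 4290. Reached i = s−1 = 1 without hitting −1: 442 is a Miller–Rabin witness and 5917 is composite.
Base 4729: x_0 = 4729^1479 mod 5917 = 438. x_0 is neither 1 nor 5916, so continue squaring. x_1 = 438^2 mod 5917 = 2500. Reached i = s−1 = 1 without hitting −1: 4729 is a Miller–Rabin witness and 5917 is composite.
Base 5049: x_0 = 5049^1479 mod 5917 = 4698. x_0 is neither 1 nor 5916, so continue squaring. x_1 = 4698^2 mod 5917 = 794. Reached i = s−1 = 1 without hitting −1: 5049 is a Miller–Rabin witness and 5917 is composite.
Base 5451: x_0 = 5451^1479 mod 5917 = 3741. x_0 is neither 1 nor 5916, so continue squaring. x_1 = 3741^2 mod 5917 = 1376. Reached i = s−1 = 1 without hitting −1: 5451 is a Miller–Rabin witness and 5917 is composite.
The smallest witness among the given bases is 442.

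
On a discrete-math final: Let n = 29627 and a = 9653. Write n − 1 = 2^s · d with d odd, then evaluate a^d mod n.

n − 1 = 29626 = 2^1 · 14813, so s = 1 and d = 14813.
9653^14813 mod 29627 = 6901.

6901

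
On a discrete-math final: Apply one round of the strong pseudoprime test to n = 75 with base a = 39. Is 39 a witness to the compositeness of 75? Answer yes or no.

n − 1 = 74 = 2^1 · 37, so s = 1 and d = 37.
x_0 = 39^37 mod 75 = 54.
x_0 ∉ {1, 74} and s = 1, so 39 is a Miller–Rabin witness and 75 is composite.

yes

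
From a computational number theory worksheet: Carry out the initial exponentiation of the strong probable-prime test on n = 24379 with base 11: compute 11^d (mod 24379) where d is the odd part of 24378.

24378

n − 1 = 24378 = 2^1 · 12189, so s = 1 and d = 12189.
11^12189 mod 24379 = 24378.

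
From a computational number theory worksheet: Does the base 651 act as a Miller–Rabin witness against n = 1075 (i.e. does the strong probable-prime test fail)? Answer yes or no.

n − 1 = 1074 = 2^1 · 537, so s = 1 and d = 537.
By repeated squaring, 651^537 ≡ 1 (mod 1075).
x_0 = 651^537 mod 1075 = 1.
x_0 = 1, so 651 is not a witness.

no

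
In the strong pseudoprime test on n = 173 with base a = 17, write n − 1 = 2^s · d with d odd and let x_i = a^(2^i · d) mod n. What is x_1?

172

n − 1 = 172 = 2^2 · 43, so s = 2 and d = 43.
Repeated squaring mod 173: 17^1 ≡ 17, 17^2 ≡ 116, 17^4 ≡ 135, 17^8 ≡ 60, 17^16 ≡ 140, 17^32 ≡ 51.
43 = 32 + 8 + 2 + 1, so 17^43 ≡ 51·60·116·17 ≡ 80 (mod 173).
x_0 = 80.
x_1 = 80^2 mod 173 = 172.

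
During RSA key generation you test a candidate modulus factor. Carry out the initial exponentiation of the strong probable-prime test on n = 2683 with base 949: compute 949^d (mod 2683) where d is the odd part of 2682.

2682

n − 1 = 2682 = 2^1 · 1341, so s = 1 and d = 1341.
By repeated squaring, 949^1341 ≡ 2682 (mod 2683).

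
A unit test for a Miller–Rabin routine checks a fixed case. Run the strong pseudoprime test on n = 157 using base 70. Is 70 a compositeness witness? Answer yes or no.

no

n − 1 = 156 = 2^2 · 39, so s = 2 and d = 39.
x_0 = 70^39 mod 157 = 129.
x_0 is neither 1 nor 156, so continue squaring.
x_1 = 129^2 mod 157 = 156.
x_1 ≡ −1, so 70 is not a witness.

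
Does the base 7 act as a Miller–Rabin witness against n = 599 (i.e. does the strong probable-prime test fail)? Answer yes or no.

n − 1 = 598 = 2^1 · 299, so s = 1 and d = 299.
x_0 = 7^299 mod 599 = 598.
x_0 = 598 ≡ −1, so 7 is not a witness.

no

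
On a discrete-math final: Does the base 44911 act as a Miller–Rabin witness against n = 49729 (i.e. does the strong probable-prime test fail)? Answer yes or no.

no

n − 1 = 49728 = 2^6 · 777, so s = 6 and d = 777.
x_0 = 44911^777 mod 49729 = 49728.
x_0 = 49728 ≡ −1, so 44911 is not a witness.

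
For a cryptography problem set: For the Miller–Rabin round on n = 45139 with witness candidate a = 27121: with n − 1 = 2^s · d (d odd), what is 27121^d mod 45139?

n − 1 = 45138 = 2^1 · 22569, so s = 1 and d = 22569.
27121^22569 mod 45139 = 1.

1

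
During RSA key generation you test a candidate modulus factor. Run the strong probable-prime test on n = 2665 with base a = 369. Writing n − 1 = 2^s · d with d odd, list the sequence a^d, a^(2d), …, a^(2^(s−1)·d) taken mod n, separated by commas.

369, 246, 1886

n − 1 = 2664 = 2^3 · 333, so s = 3 and d = 333.
x_0 = 369^333 mod 2665 = 369.
x_1 = 369^2 mod 2665 = 246.
x_2 = 246^2 mod 2665 = 1886.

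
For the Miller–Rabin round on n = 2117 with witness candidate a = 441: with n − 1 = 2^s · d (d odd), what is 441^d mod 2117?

879

n − 1 = 2116 = 2^2 · 529, so s = 2 and d = 529.
441^529 mod 2117 = 879.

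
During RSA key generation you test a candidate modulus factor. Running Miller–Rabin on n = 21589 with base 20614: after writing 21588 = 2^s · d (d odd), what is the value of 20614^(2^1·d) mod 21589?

n − 1 = 21588 = 2^2 · 5397, so s = 2 and d = 5397.
Repeated squaring mod 21589: 20614^1 ≡ 20614, 20614^2 ≡ 709, 20614^4 ≡ 6134, 20614^8 ≡ 17918, 20614^16 ≡ 4705, 20614^32 ≡ 8300, 20614^64 ≡ 21090, 20614^128 ≡ 11522, 20614^256 ≡ 5723, 20614^512 ≡ 2216, 20614^1024 ≡ 9953, 20614^2048 ≡ 11877, 20614^4096 ≡ 603.
5397 = 4096 + 1024 + 256 + 16 + 4 + 1, so 20614^5397 ≡ 603·9953·5723·4705·6134·20614 ≡ 21588 (mod 21589).
x_0 = 21588.
x_1 = 21588^2 mod 21589 = 1.

1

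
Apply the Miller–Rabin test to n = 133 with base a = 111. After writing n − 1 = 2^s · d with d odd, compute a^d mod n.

83

n − 1 = 132 = 2^2 · 33, so s = 2 and d = 33.
111^33 mod 133 = 83.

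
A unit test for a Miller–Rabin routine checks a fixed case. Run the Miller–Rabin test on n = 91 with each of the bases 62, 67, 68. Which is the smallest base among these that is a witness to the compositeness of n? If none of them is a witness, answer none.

67

n − 1 = 90 = 2^1 · 45, so s = 1 and d = 45.
Base 62: x_0 = 62^45 mod 91 = 90. x_0 = 90 ≡ −1, so 62 is not a witness.
Base 67: x_0 = 67^45 mod 91 = 57. x_0 ∉ {1, 90} and s = 1, so 67 is a Miller–Rabin witness and 91 is composite.
Base 68: x_0 = 68^45 mod 91 = 27. x_0 ∉ {1, 90} and s = 1, so 68 is a Miller–Rabin witness and 91 is composite.
The smallest witness among the given bases is 67.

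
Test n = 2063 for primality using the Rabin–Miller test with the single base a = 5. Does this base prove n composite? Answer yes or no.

n − 1 = 2062 = 2^1 · 1031, so s = 1 and d = 1031.
x_0 = 5^1031 mod 2063 = 2062.
x_0 = 2062 ≡ −1, so 5 is not a witness.

no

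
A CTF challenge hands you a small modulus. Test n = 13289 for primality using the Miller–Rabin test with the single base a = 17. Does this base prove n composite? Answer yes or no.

yes

n − 1 = 13288 = 2^3 · 1661, so s = 3 and d = 1661.
x_0 = 17^1661 mod 13289 = 10711.
x_0 is neither 1 nor 13288, so continue squaring.
x_1 = 10711^2 mod 13289 = 1584.
x_2 = 1584^2 mod 13289 = 10724.
Reached i = s−1 = 2 without hitting −1: 17 is a Miller–Rabin witness and 13289 is composite.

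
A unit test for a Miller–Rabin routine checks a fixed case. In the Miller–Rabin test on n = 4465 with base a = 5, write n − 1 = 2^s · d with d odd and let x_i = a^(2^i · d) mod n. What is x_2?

n − 1 = 4464 = 2^4 · 279, so s = 4 and d = 279.
x_0 = 5^279 mod 4465 = 1065.
x_1 = 1065^2 mod 4465 = 115.
x_2 = 115^2 mod 4465 = 4295.

4295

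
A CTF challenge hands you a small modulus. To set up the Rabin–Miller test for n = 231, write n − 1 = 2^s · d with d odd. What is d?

115

Halving: 230 → 115; 115 is odd.
So 230 = 2^1 · 115.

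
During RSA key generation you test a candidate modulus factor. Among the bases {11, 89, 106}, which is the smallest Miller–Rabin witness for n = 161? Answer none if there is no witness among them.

n − 1 = 160 = 2^5 · 5, so s = 5 and d = 5.
Base 11: x_0 = 11^5 mod 161 = 51. x_0 is neither 1 nor 160, so continue squaring. x_1 = 51^2 mod 161 = 25. x_2 = 25^2 mod 161 = 142. x_3 = 142^2 mod 161 = 39. x_4 = 39^2 mod 161 = 72. Reached i = s−1 = 4 without hitting −1: 11 is a Miller–Rabin witness and 161 is composite.
Base 89: x_0 = 89^5 mod 161 = 10. x_0 is neither 1 nor 160, so continue squaring. x_1 = 10^2 mod 161 = 100. x_2 = 100^2 mod 161 = 18. x_3 = 18^2 mod 161 = 2. x_4 = 2^2 mod 161 = 4. Reached i = s−1 = 4 without hitting −1: 89 is a Miller–Rabin witness and 161 is composite.
Base 106: x_0 = 106^5 mod 161 = 15. x_0 is neither 1 nor 160, so continue squaring. x_1 = 15^2 mod 161 = 64. x_2 = 64^2 mod 161 = 71. x_3 = 71^2 mod 161 = 50. x_4 = 50^2 mod 161 = 85. Reached i = s−1 = 4 without hitting −1: 106 is a Miller–Rabin witness and 161 is composite.
The smallest witness among the given bases is 11.

11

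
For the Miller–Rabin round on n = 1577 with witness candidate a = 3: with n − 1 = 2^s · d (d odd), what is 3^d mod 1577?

n − 1 = 1576 = 2^3 · 197, so s = 3 and d = 197.
3^197 mod 1577 = 602.

602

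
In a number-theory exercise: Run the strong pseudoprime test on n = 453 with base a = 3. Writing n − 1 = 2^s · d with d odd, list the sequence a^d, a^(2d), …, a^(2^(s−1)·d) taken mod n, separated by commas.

n − 1 = 452 = 2^2 · 113, so s = 2 and d = 113.
x_0 = 3^113 mod 453 = 216.
x_1 = 216^2 mod 453 = 450.

216, 450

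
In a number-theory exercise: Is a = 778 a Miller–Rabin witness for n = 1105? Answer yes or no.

no

n − 1 = 1104 = 2^4 · 69, so s = 4 and d = 69.
x_0 = 778^69 mod 1105 = 268.
x_0 is neither 1 nor 1104, so continue squaring.
x_1 = 268^2 mod 1105 = 1104.
x_1 ≡ −1, so 778 is not a witness.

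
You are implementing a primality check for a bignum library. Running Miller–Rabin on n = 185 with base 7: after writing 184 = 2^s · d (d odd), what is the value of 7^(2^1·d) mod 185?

44

n − 1 = 184 = 2^3 · 23, so s = 3 and d = 23.
By repeated squaring, 7^23 ≡ 83 (mod 185).
x_0 = 83.
x_1 = 83^2 mod 185 = 44.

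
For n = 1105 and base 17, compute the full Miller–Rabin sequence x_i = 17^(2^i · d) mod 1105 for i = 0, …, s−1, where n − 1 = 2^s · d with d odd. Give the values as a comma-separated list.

n − 1 = 1104 = 2^4 · 69, so s = 4 and d = 69.
x_0 = 17^69 mod 1105 = 272.
x_1 = 272^2 mod 1105 = 1054.
x_2 = 1054^2 mod 1105 = 391.
x_3 = 391^2 mod 1105 = 391.

272, 1054, 391, 391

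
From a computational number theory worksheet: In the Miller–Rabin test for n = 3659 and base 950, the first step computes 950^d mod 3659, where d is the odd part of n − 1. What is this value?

1

n − 1 = 3658 = 2^1 · 1829, so s = 1 and d = 1829.
950^1829 mod 3659 = 1.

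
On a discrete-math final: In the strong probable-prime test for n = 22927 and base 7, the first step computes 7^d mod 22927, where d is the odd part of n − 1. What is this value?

n − 1 = 22926 = 2^1 · 11463, so s = 1 and d = 11463.
7^11463 mod 22927 = 7197.

7197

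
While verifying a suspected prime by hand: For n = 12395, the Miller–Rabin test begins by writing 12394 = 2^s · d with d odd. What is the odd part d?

Halving: 12394 → 6197; 6197 is odd.
So 12394 = 2^1 · 6197.

6197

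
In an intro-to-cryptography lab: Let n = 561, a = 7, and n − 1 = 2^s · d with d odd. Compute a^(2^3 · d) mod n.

n − 1 = 560 = 2^4 · 35, so s = 4 and d = 35.
Repeated squaring mod 561: 7^1 ≡ 7, 7^2 ≡ 49, 7^4 ≡ 157, 7^8 ≡ 526, 7^16 ≡ 103, 7^32 ≡ 511.
35 = 32 + 2 + 1, so 7^35 ≡ 511·49·7 ≡ 241 (mod 561).
x_0 = 241.
x_1 = 241^2 mod 561 = 298.
x_2 = 298^2 mod 561 = 166.
x_3 = 166^2 mod 561 = 67.

67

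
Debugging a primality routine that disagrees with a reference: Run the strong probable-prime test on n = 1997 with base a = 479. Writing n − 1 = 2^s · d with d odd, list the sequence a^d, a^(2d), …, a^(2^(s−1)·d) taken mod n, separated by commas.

n − 1 = 1996 = 2^2 · 499, so s = 2 and d = 499.
x_0 = 479^499 mod 1997 = 1.
x_1 = 1^2 mod 1997 = 1.

1, 1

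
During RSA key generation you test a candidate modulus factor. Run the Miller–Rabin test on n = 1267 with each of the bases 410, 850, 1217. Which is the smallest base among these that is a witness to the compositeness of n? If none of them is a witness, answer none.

n − 1 = 1266 = 2^1 · 633, so s = 1 and d = 633.
Base 410: x_0 = 410^633 mod 1267 = 1. x_0 = 1, so 410 is not a witness.
Base 850: x_0 = 850^633 mod 1267 = 1231. x_0 ∉ {1, 1266} and s = 1, so 850 is a Miller–Rabin witness and 1267 is composite.
Base 1217: x_0 = 1217^633 mod 1267 = 1196. x_0 ∉ {1, 1266} and s = 1, so 1217 is a Miller–Rabin witness and 1267 is composite.
The smallest witness among the given bases is 850.

850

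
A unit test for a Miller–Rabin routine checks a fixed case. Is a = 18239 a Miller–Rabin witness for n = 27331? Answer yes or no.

n − 1 = 27330 = 2^1 · 13665, so s = 1 and d = 13665.
x_0 = 18239^13665 mod 27331 = 27330.
x_0 = 27330 ≡ −1, so 18239 is not a witness.

no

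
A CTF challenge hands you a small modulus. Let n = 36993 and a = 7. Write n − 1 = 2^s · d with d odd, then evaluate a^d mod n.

36715

n − 1 = 36992 = 2^7 · 289, so s = 7 and d = 289.
By repeated squaring, 7^289 ≡ 36715 (mod 36993).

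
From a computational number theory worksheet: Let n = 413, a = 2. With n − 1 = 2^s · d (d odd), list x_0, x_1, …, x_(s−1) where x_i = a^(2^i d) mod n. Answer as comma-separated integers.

n − 1 = 412 = 2^2 · 103, so s = 2 and d = 103.
x_0 = 2^103 mod 413 = 72.
x_1 = 72^2 mod 413 = 228.

72, 228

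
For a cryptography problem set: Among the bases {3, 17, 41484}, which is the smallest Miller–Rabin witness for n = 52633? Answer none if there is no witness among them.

n − 1 = 52632 = 2^3 · 6579, so s = 3 and d = 6579.
Base 3: x_0 = 3^6579 mod 52633 = 3604. x_0 is neither 1 nor 52632, so continue squaring. x_1 = 3604^2 mod 52633 = 41098. x_2 = 41098^2 mod 52633 = 1. x_2 = 1 but x_1 ≠ ±1, a nontrivial square root of 1 — 3 is a witness and 52633 is composite.
Base 17: x_0 = 17^6579 mod 52633 = 825. x_0 is neither 1 nor 52632, so continue squaring. x_1 = 825^2 mod 52633 = 49029. x_2 = 49029^2 mod 52633 = 41098. Reached i = s−1 = 2 without hitting −1: 17 is a Miller–Rabin witness and 52633 is composite.
Base 41484: x_0 = 41484^6579 mod 52633 = 51808. x_0 is neither 1 nor 52632, so continue squaring. x_1 = 51808^2 mod 52633 = 49029. x_2 = 49029^2 mod 52633 = 41098. Reached i = s−1 = 2 without hitting −1: 41484 is a Miller–Rabin witness and 52633 is composite.
The smallest witness among the given bases is 3.

3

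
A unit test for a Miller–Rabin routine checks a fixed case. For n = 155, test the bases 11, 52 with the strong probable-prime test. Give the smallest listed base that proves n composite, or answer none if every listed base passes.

11

n − 1 = 154 = 2^1 · 77, so s = 1 and d = 77.
Base 11: x_0 = 11^77 mod 155 = 96. x_0 ∉ {1, 154} and s = 1, so 11 is a Miller–Rabin witness and 155 is composite.
Base 52: x_0 = 52^77 mod 155 = 117. x_0 ∉ {1, 154} and s = 1, so 52 is a Miller–Rabin witness and 155 is composite.
The smallest witness among the given bases is 11.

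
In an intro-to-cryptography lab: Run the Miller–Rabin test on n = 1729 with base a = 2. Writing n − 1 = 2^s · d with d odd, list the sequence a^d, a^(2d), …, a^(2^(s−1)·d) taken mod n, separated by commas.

n − 1 = 1728 = 2^6 · 27, so s = 6 and d = 27.
x_0 = 2^27 mod 1729 = 645.
x_1 = 645^2 mod 1729 = 1065.
x_2 = 1065^2 mod 1729 = 1.
x_3 = 1^2 mod 1729 = 1.
x_4 = 1^2 mod 1729 = 1.
x_5 = 1^2 mod 1729 = 1.

645, 1065, 1, 1, 1, 1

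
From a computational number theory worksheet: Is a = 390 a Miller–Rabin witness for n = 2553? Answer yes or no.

n − 1 = 2552 = 2^3 · 319, so s = 3 and d = 319.
Repeated squaring mod 2553: 390^1 ≡ 390, 390^2 ≡ 1473, 390^4 ≡ 2232, 390^8 ≡ 921, 390^16 ≡ 645, 390^32 ≡ 2439, 390^64 ≡ 231, 390^128 ≡ 2301, 390^256 ≡ 2232.
319 = 256 + 32 + 16 + 8 + 4 + 2 + 1, so 390^319 ≡ 2232·2439·645·921·2232·1473·390 ≡ 183 (mod 2553).
x_0 = 390^319 mod 2553 = 183.
x_0 is neither 1 nor 2552, so continue squaring.
x_1 = 183^2 mod 2553 = 300.
x_2 = 300^2 mod 2553 = 645.
Reached i = s−1 = 2 without hitting −1: 390 is a Miller–Rabin witness and 2553 is composite.

yes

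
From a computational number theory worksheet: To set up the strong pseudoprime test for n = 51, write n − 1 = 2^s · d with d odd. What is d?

25

Halving: 50 → 25; 25 is odd.
So 50 = 2^1 · 25.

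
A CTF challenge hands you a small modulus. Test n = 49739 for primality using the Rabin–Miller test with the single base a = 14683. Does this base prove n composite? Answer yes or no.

n − 1 = 49738 = 2^1 · 24869, so s = 1 and d = 24869.
Repeated squaring mod 49739: 14683^1 ≡ 14683, 14683^2 ≡ 21663, 14683^4 ≡ 47843, 14683^8 ≡ 13608, 14683^16 ≡ 49106, 14683^32 ≡ 2777, 14683^64 ≡ 2184, 14683^128 ≡ 44651, 14683^256 ≡ 23464, 14683^512 ≡ 48044, 14683^1024 ≡ 37902, 14683^2048 ≡ 49545, 14683^4096 ≡ 37636, 14683^8192 ≡ 1254, 14683^16384 ≡ 30607.
24869 = 16384 + 8192 + 256 + 32 + 4 + 1, so 14683^24869 ≡ 30607·1254·23464·2777·47843·14683 ≡ 49738 (mod 49739).
x_0 = 14683^24869 mod 49739 = 49738.
x_0 = 49738 ≡ −1, so 14683 is not a witness.

no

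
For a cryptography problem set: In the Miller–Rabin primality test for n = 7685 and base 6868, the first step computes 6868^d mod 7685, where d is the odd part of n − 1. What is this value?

3848

n − 1 = 7684 = 2^2 · 1921, so s = 2 and d = 1921.
By repeated squaring, 6868^1921 ≡ 3848 (mod 7685).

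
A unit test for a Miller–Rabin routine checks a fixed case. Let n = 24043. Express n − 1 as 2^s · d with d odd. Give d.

12021

Halving: 24042 → 12021; 12021 is odd.
So 24042 = 2^1 · 12021.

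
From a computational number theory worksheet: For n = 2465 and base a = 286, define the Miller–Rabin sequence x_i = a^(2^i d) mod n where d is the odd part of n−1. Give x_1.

2031

n − 1 = 2464 = 2^5 · 77, so s = 5 and d = 77.
x_0 = 286^77 mod 2465 = 1161.
x_1 = 1161^2 mod 2465 = 2031.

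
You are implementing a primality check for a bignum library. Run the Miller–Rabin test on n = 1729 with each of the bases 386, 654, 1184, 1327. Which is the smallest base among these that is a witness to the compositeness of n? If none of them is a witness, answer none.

n − 1 = 1728 = 2^6 · 27, so s = 6 and d = 27.
Base 386: x_0 = 386^27 mod 1729 = 1. x_0 = 1, so 386 is not a witness.
Base 654: x_0 = 654^27 mod 1729 = 1728. x_0 = 1728 ≡ −1, so 654 is not a witness.
Base 1184: x_0 = 1184^27 mod 1729 = 1. x_0 = 1, so 1184 is not a witness.
Base 1327: x_0 = 1327^27 mod 1729 = 1. x_0 = 1, so 1327 is not a witness.
No listed base is a witness for 1729.

none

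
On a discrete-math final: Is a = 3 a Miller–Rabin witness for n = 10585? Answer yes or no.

n − 1 = 10584 = 2^3 · 1323, so s = 3 and d = 1323.
x_0 = 3^1323 mod 10585 = 8422.
x_0 is neither 1 nor 10584, so continue squaring.
x_1 = 8422^2 mod 10585 = 10584.
x_1 ≡ −1, so 3 is not a witness.

no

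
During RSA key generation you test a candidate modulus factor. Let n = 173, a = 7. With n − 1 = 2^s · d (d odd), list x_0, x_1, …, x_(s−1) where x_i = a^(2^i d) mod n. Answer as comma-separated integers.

93, 172

n − 1 = 172 = 2^2 · 43, so s = 2 and d = 43.
x_0 = 7^43 mod 173 = 93.
x_1 = 93^2 mod 173 = 172.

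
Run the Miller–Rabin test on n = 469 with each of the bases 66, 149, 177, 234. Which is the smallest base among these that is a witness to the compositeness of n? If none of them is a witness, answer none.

149

n − 1 = 468 = 2^2 · 117, so s = 2 and d = 117.
Base 66: x_0 = 66^117 mod 469 = 468. x_0 = 468 ≡ −1, so 66 is not a witness.
Base 149: x_0 = 149^117 mod 469 = 330. x_0 is neither 1 nor 468, so continue squaring. x_1 = 330^2 mod 469 = 92. Reached i = s−1 = 1 without hitting −1: 149 is a Miller–Rabin witness and 469 is composite.
Base 177: x_0 = 177^117 mod 469 = 176. x_0 is neither 1 nor 468, so continue squaring. x_1 = 176^2 mod 469 = 22. Reached i = s−1 = 1 without hitting −1: 177 is a Miller–Rabin witness and 469 is composite.
Base 234: x_0 = 234^117 mod 469 = 62. x_0 is neither 1 nor 468, so continue squaring. x_1 = 62^2 mod 469 = 92. Reached i = s−1 = 1 without hitting −1: 234 is a Miller–Rabin witness and 469 is composite.
The smallest witness among the given bases is 149.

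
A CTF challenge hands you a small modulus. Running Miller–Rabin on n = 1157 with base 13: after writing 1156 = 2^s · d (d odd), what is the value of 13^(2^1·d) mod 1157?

n − 1 = 1156 = 2^2 · 289, so s = 2 and d = 289.
x_0 = 13^289 mod 1157 = 507.
x_1 = 507^2 mod 1157 = 195.

195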